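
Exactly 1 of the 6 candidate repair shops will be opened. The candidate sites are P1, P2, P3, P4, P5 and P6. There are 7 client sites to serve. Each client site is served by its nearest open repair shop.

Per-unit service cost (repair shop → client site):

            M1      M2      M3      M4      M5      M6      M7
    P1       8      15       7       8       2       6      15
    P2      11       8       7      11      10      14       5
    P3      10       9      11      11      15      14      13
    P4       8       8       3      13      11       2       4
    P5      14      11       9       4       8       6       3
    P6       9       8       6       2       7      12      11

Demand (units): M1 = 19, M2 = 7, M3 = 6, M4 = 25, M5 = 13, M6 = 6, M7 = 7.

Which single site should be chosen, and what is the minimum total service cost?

With exactly 1 open, each client site uses its cheapest among the chosen.
{P6}: M1→P6 9·19=171, M2→P6 8·7=56, M3→P6 6·6=36, M4→P6 2·25=50, M5→P6 7·13=91, M6→P6 12·6=72, M7→P6 11·7=77. Service cost 553.
{P5}: service cost 658
{P1}: service cost 666
Among all 6 size-1 choices, {P6} is lowest.

Choose P6 only; total service cost 553.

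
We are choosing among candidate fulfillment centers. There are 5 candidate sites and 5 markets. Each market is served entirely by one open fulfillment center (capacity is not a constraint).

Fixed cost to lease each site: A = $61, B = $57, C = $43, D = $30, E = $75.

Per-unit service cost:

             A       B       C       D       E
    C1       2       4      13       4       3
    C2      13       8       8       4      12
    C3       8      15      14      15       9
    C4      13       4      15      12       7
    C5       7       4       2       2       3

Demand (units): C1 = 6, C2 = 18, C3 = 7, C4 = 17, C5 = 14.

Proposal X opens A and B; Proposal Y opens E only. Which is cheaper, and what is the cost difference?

Proposal X is cheaper by 79.

Proposal X: {A, B}: C1→A 2·6=12, C2→B 8·18=144, C3→A 8·7=56, C4→B 4·17=68, C5→B 4·14=56. Service 336; fixed 118; total 454.
Proposal Y: {E}: C1→E 3·6=18, C2→E 12·18=216, C3→E 9·7=63, C4→E 7·17=119, C5→E 3·14=42. Service 458; fixed 75; total 533.
Difference: |454 − 533| = 79.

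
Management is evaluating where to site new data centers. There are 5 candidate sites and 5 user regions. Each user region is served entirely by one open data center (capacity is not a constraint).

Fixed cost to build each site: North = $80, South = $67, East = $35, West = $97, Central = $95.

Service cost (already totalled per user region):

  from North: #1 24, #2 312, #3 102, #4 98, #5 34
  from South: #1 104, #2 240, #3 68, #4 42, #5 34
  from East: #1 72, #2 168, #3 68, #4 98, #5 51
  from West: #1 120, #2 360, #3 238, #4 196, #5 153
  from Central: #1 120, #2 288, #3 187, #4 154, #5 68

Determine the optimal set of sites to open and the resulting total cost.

For any fixed open set, each user region goes to its cheapest open site; total = fixed + service.
{South, East}: #1→East 72, #2→East 168, #3→South 68, #4→South 42, #5→South 34. Service 384; fixed 102; total 486.
{East}: service 457 + fixed 35 = 492
{North, East}: service 392 + fixed 115 = 507
{North, South, East, West, Central}: service 336 + fixed 374 = 710
No other subset beats 486.

Open South and East; minimum total cost 486.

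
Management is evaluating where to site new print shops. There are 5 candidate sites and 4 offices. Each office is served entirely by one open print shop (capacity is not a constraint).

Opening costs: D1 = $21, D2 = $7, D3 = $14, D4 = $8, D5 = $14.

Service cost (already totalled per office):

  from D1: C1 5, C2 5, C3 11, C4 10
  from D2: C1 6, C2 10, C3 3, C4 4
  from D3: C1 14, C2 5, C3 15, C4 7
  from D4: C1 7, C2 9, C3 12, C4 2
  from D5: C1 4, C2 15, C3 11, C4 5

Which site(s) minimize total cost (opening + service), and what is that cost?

For any fixed open set, each office goes to its cheapest open site; total = fixed + service.
{D2}: C1→D2 6, C2→D2 10, C3→D2 3, C4→D2 4. Service 23; fixed 7; total 30.
{D2, D4}: service 20 + fixed 15 = 35
{D4}: C1→D4 7, C2→D4 9, C3→D4 12, C4→D4 2. Service 30; fixed 8; total 38.
{D1, D2, D3, D4, D5}: C1→D5 4, C2→D1 5, C3→D2 3, C4→D4 2. Service 14; fixed 64; total 78.
No other subset beats 30.

Open D2 only; minimum total cost 30.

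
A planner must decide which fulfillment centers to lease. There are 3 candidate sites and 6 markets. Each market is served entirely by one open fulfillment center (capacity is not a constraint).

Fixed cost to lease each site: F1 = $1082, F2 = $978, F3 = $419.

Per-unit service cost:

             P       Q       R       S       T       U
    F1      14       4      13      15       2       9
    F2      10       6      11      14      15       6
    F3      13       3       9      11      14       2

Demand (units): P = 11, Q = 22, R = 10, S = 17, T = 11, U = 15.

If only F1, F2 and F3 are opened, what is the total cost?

Each market is assigned to its cheapest site among the open ones.
{F1, F2, F3}: P→F2 10·11=110, Q→F3 3·22=66, R→F3 9·10=90, S→F3 11·17=187, T→F1 2·11=22, U→F3 2·15=30. Service 505; fixed 2479; total 2984.

Total cost: 2984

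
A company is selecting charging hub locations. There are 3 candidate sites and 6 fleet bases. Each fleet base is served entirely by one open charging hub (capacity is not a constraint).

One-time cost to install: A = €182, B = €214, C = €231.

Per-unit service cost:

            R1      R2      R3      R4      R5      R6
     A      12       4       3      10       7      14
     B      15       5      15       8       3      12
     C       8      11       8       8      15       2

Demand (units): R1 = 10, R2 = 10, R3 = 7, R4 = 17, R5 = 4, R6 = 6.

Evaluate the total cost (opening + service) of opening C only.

Total cost: 685

Each fleet base is assigned to its cheapest site among the open ones.
{C}: R1→C 8·10=80, R2→C 11·10=110, R3→C 8·7=56, R4→C 8·17=136, R5→C 15·4=60, R6→C 2·6=12. Service 454; fixed 231; total 685.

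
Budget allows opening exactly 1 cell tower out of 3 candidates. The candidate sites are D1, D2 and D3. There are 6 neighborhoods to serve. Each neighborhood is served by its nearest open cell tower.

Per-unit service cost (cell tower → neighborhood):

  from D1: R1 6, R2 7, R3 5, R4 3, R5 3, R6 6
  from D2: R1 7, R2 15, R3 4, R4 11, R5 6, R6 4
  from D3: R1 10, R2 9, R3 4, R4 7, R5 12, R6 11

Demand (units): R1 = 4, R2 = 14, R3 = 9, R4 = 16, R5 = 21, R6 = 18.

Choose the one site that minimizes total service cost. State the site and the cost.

Choose D1 only; total service cost 386.

With exactly 1 open, each neighborhood uses its cheapest among the chosen.
{D1}: R1→D1 6·4=24, R2→D1 7·14=98, R3→D1 5·9=45, R4→D1 3·16=48, R5→D1 3·21=63, R6→D1 6·18=108. Service cost 386.
{D2}: service cost 648
{D3}: service cost 764
Among all 3 size-1 choices, {D1} is lowest.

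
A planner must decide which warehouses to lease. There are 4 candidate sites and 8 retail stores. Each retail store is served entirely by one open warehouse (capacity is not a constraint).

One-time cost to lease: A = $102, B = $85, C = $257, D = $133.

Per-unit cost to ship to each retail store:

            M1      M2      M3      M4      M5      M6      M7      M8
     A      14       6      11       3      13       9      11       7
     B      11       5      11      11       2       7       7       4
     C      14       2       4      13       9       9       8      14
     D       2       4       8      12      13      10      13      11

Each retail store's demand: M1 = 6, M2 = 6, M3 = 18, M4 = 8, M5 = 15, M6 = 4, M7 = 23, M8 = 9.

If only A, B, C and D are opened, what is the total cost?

Total cost: 952

Each retail store is assigned to its cheapest site among the open ones.
{A, B, C, D}: M1→D 2·6=12, M2→C 2·6=12, M3→C 4·18=72, M4→A 3·8=24, M5→B 2·15=30, M6→B 7·4=28, M7→B 7·23=161, M8→B 4·9=36. Service 375; fixed 577; total 952.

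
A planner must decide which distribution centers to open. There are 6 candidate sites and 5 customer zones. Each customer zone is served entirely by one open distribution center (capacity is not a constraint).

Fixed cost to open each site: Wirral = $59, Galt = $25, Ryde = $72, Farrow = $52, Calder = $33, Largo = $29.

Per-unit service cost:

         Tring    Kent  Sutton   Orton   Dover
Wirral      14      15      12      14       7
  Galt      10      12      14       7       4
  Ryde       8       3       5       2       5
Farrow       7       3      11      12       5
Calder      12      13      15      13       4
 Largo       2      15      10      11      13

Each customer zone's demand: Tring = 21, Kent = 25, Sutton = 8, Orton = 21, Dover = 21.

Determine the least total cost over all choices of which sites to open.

For any fixed open set, each customer zone goes to its cheapest open site; total = fixed + service.
{Ryde, Largo}: Tring→Largo 2·21=42, Kent→Ryde 3·25=75, Sutton→Ryde 5·8=40, Orton→Ryde 2·21=42, Dover→Ryde 5·21=105. Service 304; fixed 101; total 405.
{Galt, Ryde, Largo}: service 283 + fixed 126 = 409
{Ryde, Calder, Largo}: service 283 + fixed 134 = 417
{Wirral, Galt, Ryde, Farrow, Calder, Largo}: Tring→Largo 2·21=42, Kent→Ryde 3·25=75, Sutton→Ryde 5·8=40, Orton→Ryde 2·21=42, Dover→Galt 4·21=84. Service 283; fixed 270; total 553.
No other subset beats 405.

Minimum total cost: 405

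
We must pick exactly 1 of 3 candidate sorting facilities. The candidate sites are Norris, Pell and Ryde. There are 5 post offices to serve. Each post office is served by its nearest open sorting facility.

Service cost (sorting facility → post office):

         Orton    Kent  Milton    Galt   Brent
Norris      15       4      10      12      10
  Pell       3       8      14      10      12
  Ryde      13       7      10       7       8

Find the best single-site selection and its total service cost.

With exactly 1 open, each post office uses its cheapest among the chosen.
{Ryde}: Orton→Ryde 13, Kent→Ryde 7, Milton→Ryde 10, Galt→Ryde 7, Brent→Ryde 8. Service cost 45.
{Pell}: service cost 47
{Norris}: service cost 51
Among all 3 size-1 choices, {Ryde} is lowest.

Choose Ryde only; total service cost 45.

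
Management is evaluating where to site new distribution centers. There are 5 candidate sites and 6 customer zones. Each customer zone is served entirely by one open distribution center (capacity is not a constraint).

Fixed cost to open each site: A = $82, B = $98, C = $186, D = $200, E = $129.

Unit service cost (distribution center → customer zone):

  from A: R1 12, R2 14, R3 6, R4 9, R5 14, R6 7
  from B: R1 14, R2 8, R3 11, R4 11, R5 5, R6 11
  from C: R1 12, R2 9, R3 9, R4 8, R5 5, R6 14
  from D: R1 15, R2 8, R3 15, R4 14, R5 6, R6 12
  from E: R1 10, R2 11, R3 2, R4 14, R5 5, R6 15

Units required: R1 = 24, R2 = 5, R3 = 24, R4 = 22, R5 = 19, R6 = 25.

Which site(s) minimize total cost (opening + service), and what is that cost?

Open A and E; minimum total cost 1022.

For any fixed open set, each customer zone goes to its cheapest open site; total = fixed + service.
{A, E}: R1→E 10·24=240, R2→E 11·5=55, R3→E 2·24=48, R4→A 9·22=198, R5→E 5·19=95, R6→A 7·25=175. Service 811; fixed 211; total 1022.
{A, B, E}: R1→E 10·24=240, R2→B 8·5=40, R3→E 2·24=48, R4→A 9·22=198, R5→B 5·19=95, R6→A 7·25=175. Service 796; fixed 309; total 1105.
{A, B}: R1→A 12·24=288, R2→B 8·5=40, R3→A 6·24=144, R4→A 9·22=198, R5→B 5·19=95, R6→A 7·25=175. Service 940; fixed 180; total 1120.
{A, B, C, D, E}: R1→E 10·24=240, R2→B 8·5=40, R3→E 2·24=48, R4→C 8·22=176, R5→B 5·19=95, R6→A 7·25=175. Service 774; fixed 695; total 1469.
No other subset beats 1022.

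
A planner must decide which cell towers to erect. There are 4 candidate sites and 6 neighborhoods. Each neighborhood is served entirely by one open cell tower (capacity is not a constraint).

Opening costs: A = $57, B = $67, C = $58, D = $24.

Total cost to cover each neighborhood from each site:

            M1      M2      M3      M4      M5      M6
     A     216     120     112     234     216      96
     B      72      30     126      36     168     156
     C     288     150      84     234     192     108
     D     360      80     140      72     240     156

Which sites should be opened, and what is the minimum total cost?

For any fixed open set, each neighborhood goes to its cheapest open site; total = fixed + service.
{B, C}: M1→B 72, M2→B 30, M3→C 84, M4→B 36, M5→B 168, M6→C 108. Service 498; fixed 125; total 623.
{A, B}: M1→B 72, M2→B 30, M3→A 112, M4→B 36, M5→B 168, M6→A 96. Service 514; fixed 124; total 638.
{B, C, D}: service 498 + fixed 149 = 647
{A, B, C, D}: service 486 + fixed 206 = 692
No other subset beats 623.

Open B and C; minimum total cost 623.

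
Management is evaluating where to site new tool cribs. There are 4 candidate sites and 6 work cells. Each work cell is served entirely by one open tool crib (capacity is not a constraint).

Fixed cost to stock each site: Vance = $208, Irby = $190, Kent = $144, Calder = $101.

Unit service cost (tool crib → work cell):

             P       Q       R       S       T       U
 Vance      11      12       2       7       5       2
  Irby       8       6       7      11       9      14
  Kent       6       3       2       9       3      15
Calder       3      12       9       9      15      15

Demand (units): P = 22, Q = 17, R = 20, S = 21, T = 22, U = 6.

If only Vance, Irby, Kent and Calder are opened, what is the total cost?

Each work cell is assigned to its cheapest site among the open ones.
{Vance, Irby, Kent, Calder}: P→Calder 3·22=66, Q→Kent 3·17=51, R→Vance 2·20=40, S→Vance 7·21=147, T→Kent 3·22=66, U→Vance 2·6=12. Service 382; fixed 643; total 1025.

Total cost: 1025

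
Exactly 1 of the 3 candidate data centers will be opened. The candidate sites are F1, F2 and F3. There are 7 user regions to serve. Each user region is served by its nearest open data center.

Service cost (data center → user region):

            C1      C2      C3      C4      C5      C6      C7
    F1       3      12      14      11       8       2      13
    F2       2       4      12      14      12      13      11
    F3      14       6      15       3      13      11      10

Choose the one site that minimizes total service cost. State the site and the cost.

With exactly 1 open, each user region uses its cheapest among the chosen.
{F1}: C1→F1 3, C2→F1 12, C3→F1 14, C4→F1 11, C5→F1 8, C6→F1 2, C7→F1 13. Service cost 63.
{F2}: service cost 68
{F3}: service cost 72
Among all 3 size-1 choices, {F1} is lowest.

Choose F1 only; total service cost 63.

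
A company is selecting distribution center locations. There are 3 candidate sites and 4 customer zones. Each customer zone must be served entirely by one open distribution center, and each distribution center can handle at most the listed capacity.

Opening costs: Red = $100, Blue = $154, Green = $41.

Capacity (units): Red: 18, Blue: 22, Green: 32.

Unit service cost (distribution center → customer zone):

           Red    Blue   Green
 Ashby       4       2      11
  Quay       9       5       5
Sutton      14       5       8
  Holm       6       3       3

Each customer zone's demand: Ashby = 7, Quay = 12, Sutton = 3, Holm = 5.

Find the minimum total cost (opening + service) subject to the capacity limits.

Open {Green}: Ashby→Green 11·7=77, Quay→Green 5·12=60, Sutton→Green 8·3=24, Holm→Green 3·5=15.
Loads: Green carries 27/32. Service 176; fixed 41; total 217.
Next best feasible plan costs 268.

Minimum total cost: 217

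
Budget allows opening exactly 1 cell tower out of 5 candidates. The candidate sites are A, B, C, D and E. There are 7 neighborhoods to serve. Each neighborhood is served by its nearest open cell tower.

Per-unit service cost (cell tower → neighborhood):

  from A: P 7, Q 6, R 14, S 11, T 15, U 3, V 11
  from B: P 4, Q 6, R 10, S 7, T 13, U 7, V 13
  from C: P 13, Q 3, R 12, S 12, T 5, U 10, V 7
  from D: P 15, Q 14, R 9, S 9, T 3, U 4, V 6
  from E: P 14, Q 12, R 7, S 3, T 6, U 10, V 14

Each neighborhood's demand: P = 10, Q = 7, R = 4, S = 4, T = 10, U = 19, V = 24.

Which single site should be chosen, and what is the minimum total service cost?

Choose D only; total service cost 570.

With exactly 1 open, each neighborhood uses its cheapest among the chosen.
{D}: P→D 15·10=150, Q→D 14·7=98, R→D 9·4=36, S→D 9·4=36, T→D 3·10=30, U→D 4·19=76, V→D 6·24=144. Service cost 570.
{C}: service cost 655
{A}: service cost 683
Among all 5 size-1 choices, {D} is lowest.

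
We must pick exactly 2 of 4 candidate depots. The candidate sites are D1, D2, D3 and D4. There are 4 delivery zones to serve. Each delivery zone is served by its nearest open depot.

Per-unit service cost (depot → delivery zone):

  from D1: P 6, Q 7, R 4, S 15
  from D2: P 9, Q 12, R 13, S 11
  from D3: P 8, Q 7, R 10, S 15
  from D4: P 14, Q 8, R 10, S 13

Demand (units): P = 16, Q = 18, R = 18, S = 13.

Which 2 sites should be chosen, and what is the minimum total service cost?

Choose D1 and D2; total service cost 437.

With exactly 2 open, each delivery zone uses its cheapest among the chosen.
{D1, D2}: P→D1 6·16=96, Q→D1 7·18=126, R→D1 4·18=72, S→D2 11·13=143. Service cost 437.
{D1, D4}: service cost 463
{D1, D3}: service cost 489
Among all 6 size-2 choices, {D1, D2} is lowest.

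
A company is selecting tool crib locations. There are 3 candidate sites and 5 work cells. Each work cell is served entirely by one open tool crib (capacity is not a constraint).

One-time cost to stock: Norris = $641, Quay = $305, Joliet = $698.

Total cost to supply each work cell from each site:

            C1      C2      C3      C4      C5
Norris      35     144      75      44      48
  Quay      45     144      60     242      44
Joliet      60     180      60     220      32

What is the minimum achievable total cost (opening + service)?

Minimum total cost: 840

For any fixed open set, each work cell goes to its cheapest open site; total = fixed + service.
{Quay}: C1→Quay 45, C2→Quay 144, C3→Quay 60, C4→Quay 242, C5→Quay 44. Service 535; fixed 305; total 840.
{Norris}: service 346 + fixed 641 = 987
{Joliet}: C1→Joliet 60, C2→Joliet 180, C3→Joliet 60, C4→Joliet 220, C5→Joliet 32. Service 552; fixed 698; total 1250.
{Norris, Quay, Joliet}: service 315 + fixed 1644 = 1959
(All 7 nonempty subsets were checked; Quay only is lowest.)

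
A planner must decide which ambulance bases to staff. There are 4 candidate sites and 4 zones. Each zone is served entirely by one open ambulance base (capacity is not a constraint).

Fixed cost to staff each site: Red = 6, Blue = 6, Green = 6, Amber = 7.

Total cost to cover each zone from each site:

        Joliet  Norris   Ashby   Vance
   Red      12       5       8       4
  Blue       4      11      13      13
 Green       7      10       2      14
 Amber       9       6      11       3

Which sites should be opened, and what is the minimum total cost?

Open Red and Green; minimum total cost 30.

For any fixed open set, each zone goes to its cheapest open site; total = fixed + service.
{Red, Green}: Joliet→Green 7, Norris→Red 5, Ashby→Green 2, Vance→Red 4. Service 18; fixed 12; total 30.
{Green, Amber}: Joliet→Green 7, Norris→Amber 6, Ashby→Green 2, Vance→Amber 3. Service 18; fixed 13; total 31.
{Red, Blue}: service 21 + fixed 12 = 33
{Red, Blue, Green, Amber}: service 14 + fixed 25 = 39
No other subset beats 30.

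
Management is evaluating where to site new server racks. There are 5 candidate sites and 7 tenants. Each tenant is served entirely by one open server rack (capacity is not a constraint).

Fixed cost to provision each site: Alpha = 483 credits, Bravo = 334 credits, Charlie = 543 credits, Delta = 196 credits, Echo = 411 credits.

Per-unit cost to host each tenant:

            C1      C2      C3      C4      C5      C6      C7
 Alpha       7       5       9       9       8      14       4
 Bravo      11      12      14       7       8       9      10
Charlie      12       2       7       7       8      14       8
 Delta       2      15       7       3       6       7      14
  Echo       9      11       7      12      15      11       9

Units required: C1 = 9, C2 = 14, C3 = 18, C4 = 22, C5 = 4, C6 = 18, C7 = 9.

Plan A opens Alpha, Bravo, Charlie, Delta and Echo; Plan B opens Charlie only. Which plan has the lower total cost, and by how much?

Plan A: {Alpha, Bravo, Charlie, Delta, Echo}: C1→Delta 2·9=18, C2→Charlie 2·14=28, C3→Charlie 7·18=126, C4→Delta 3·22=66, C5→Delta 6·4=24, C6→Delta 7·18=126, C7→Alpha 4·9=36. Service 424; fixed 1967; total 2391.
Plan B: {Charlie}: C1→Charlie 12·9=108, C2→Charlie 2·14=28, C3→Charlie 7·18=126, C4→Charlie 7·22=154, C5→Charlie 8·4=32, C6→Charlie 14·18=252, C7→Charlie 8·9=72. Service 772; fixed 543; total 1315.
Difference: |2391 − 1315| = 1076.

Plan B is cheaper by 1076.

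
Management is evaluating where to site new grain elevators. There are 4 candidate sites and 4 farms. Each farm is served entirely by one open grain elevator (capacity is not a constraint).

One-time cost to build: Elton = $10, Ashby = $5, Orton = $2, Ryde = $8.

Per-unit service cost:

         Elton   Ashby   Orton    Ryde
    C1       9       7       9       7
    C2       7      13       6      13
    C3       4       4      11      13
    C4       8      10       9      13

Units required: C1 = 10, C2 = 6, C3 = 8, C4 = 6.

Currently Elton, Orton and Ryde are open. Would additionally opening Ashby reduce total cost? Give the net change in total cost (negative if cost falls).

Current service cost with {Elton, Orton, Ryde}: 186.
Adding Ashby: each farm re-picks its cheapest; new service cost 186, saving 0.
Extra fixed cost: 5. Net change = 5 − 0 = 5.
(Totals: 206 → 211.)

No — net change +5 (cost rises by 5).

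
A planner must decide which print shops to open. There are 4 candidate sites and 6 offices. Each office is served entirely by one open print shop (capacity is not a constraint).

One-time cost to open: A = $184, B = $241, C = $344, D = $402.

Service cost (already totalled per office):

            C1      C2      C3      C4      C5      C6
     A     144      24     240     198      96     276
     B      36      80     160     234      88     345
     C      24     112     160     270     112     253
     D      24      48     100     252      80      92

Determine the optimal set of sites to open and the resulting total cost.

Open D only; minimum total cost 998.

For any fixed open set, each office goes to its cheapest open site; total = fixed + service.
{D}: C1→D 24, C2→D 48, C3→D 100, C4→D 252, C5→D 80, C6→D 92. Service 596; fixed 402; total 998.
{A, D}: service 518 + fixed 586 = 1104
{A}: service 978 + fixed 184 = 1162
{A, B, C, D}: C1→C 24, C2→A 24, C3→D 100, C4→A 198, C5→D 80, C6→D 92. Service 518; fixed 1171; total 1689.
No other subset beats 998.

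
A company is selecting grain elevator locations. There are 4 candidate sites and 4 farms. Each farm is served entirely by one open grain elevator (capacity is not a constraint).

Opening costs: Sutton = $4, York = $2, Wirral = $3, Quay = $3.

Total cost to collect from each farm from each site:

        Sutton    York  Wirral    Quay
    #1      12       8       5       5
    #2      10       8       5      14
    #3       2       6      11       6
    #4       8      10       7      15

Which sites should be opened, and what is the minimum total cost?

Open Sutton and Wirral; minimum total cost 26.

For any fixed open set, each farm goes to its cheapest open site; total = fixed + service.
{Sutton, Wirral}: #1→Wirral 5, #2→Wirral 5, #3→Sutton 2, #4→Wirral 7. Service 19; fixed 7; total 26.
{Sutton, York, Wirral}: #1→Wirral 5, #2→Wirral 5, #3→Sutton 2, #4→Wirral 7. Service 19; fixed 9; total 28.
{York, Wirral}: service 23 + fixed 5 = 28
{Sutton, York, Wirral, Quay}: #1→Wirral 5, #2→Wirral 5, #3→Sutton 2, #4→Wirral 7. Service 19; fixed 12; total 31.
No other subset beats 26.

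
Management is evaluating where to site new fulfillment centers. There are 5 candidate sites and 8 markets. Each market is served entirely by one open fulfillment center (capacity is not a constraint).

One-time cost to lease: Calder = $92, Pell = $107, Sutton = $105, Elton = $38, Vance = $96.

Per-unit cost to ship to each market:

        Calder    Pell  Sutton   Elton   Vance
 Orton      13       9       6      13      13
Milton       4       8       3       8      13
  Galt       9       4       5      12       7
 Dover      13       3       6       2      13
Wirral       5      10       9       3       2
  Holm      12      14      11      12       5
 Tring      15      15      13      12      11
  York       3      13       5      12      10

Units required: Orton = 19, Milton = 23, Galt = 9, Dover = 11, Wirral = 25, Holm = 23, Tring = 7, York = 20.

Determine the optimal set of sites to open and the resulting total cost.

For any fixed open set, each market goes to its cheapest open site; total = fixed + service.
{Sutton, Elton, Vance}: Orton→Sutton 6·19=114, Milton→Sutton 3·23=69, Galt→Sutton 5·9=45, Dover→Elton 2·11=22, Wirral→Vance 2·25=50, Holm→Vance 5·23=115, Tring→Vance 11·7=77, York→Sutton 5·20=100. Service 592; fixed 239; total 831.
{Sutton, Vance}: service 636 + fixed 201 = 837
{Calder, Sutton, Elton, Vance}: service 552 + fixed 331 = 883
{Calder, Pell, Sutton, Elton, Vance}: Orton→Sutton 6·19=114, Milton→Sutton 3·23=69, Galt→Pell 4·9=36, Dover→Elton 2·11=22, Wirral→Vance 2·25=50, Holm→Vance 5·23=115, Tring→Vance 11·7=77, York→Calder 3·20=60. Service 543; fixed 438; total 981.
No other subset beats 831.

Open Sutton, Elton and Vance; minimum total cost 831.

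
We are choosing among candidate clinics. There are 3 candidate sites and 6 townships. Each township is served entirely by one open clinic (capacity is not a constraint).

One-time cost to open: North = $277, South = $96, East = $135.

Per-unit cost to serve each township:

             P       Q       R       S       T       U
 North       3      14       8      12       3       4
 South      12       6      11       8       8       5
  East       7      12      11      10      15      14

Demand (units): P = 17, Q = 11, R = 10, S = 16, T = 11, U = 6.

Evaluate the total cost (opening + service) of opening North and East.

Each township is assigned to its cheapest site among the open ones.
{North, East}: P→North 3·17=51, Q→East 12·11=132, R→North 8·10=80, S→East 10·16=160, T→North 3·11=33, U→North 4·6=24. Service 480; fixed 412; total 892.

Total cost: 892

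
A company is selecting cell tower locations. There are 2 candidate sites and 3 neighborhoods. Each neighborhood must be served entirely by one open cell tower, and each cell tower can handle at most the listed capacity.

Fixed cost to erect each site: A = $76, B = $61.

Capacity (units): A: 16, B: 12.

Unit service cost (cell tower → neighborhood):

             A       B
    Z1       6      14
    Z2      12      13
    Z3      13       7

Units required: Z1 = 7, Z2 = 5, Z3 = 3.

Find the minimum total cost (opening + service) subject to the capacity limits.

Minimum total cost: 217

Open {A}: Z1→A 6·7=42, Z2→A 12·5=60, Z3→A 13·3=39.
Loads: A carries 15/16. Service 141; fixed 76; total 217.
Next best feasible plan costs 260.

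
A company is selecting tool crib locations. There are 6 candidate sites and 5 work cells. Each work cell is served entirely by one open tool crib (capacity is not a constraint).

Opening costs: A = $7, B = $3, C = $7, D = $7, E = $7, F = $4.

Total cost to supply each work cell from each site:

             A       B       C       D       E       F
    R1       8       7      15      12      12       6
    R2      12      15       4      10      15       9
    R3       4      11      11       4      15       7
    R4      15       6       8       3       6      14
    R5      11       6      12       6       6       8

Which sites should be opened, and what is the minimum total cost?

Open D and F; minimum total cost 39.

For any fixed open set, each work cell goes to its cheapest open site; total = fixed + service.
{D, F}: R1→F 6, R2→F 9, R3→D 4, R4→D 3, R5→D 6. Service 28; fixed 11; total 39.
{B, D}: service 30 + fixed 10 = 40
{B, C, D}: R1→B 7, R2→C 4, R3→D 4, R4→D 3, R5→B 6. Service 24; fixed 17; total 41.
{A, B, C, D, E, F}: service 23 + fixed 35 = 58
No other subset beats 39.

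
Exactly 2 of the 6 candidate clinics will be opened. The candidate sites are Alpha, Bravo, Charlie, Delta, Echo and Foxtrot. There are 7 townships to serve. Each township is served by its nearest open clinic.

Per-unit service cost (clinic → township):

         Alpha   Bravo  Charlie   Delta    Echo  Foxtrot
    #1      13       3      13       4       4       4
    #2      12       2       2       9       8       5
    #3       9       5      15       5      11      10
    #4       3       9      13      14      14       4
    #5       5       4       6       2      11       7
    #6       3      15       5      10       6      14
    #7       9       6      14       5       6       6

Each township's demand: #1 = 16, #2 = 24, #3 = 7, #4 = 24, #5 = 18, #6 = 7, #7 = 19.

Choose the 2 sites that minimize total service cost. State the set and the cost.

With exactly 2 open, each township uses its cheapest among the chosen.
{Alpha, Bravo}: #1→Bravo 3·16=48, #2→Bravo 2·24=48, #3→Bravo 5·7=35, #4→Alpha 3·24=72, #5→Bravo 4·18=72, #6→Alpha 3·7=21, #7→Bravo 6·19=114. Service cost 410.
{Bravo, Foxtrot}: service cost 511
{Delta, Foxtrot}: service cost 516
Among all 15 size-2 choices, {Alpha, Bravo} is lowest.

Choose Alpha and Bravo; total service cost 410.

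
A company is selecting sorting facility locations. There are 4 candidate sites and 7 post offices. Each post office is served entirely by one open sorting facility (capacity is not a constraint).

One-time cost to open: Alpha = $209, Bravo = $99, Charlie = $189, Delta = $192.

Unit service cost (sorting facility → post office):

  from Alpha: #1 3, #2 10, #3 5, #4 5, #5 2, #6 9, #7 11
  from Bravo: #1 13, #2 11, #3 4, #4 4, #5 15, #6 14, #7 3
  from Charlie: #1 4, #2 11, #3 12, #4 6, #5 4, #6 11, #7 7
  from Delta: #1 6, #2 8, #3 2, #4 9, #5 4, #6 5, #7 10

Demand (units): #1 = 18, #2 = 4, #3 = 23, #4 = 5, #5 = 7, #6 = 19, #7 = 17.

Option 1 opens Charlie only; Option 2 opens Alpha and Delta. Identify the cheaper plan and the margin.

Option 2 is cheaper by 130.

Option 1: {Charlie}: #1→Charlie 4·18=72, #2→Charlie 11·4=44, #3→Charlie 12·23=276, #4→Charlie 6·5=30, #5→Charlie 4·7=28, #6→Charlie 11·19=209, #7→Charlie 7·17=119. Service 778; fixed 189; total 967.
Option 2: {Alpha, Delta}: #1→Alpha 3·18=54, #2→Delta 8·4=32, #3→Delta 2·23=46, #4→Alpha 5·5=25, #5→Alpha 2·7=14, #6→Delta 5·19=95, #7→Delta 10·17=170. Service 436; fixed 401; total 837.
Difference: |967 − 837| = 130.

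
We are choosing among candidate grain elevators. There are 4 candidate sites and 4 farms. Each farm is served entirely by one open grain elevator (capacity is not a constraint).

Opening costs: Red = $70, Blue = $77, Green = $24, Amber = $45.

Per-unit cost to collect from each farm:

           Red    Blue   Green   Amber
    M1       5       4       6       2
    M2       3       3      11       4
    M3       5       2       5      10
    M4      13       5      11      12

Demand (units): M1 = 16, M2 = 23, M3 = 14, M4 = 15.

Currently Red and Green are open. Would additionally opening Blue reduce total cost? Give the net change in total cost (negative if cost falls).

Yes — net change −71 (cost falls by 71).

Current service cost with {Red, Green}: 384.
Adding Blue: each farm re-picks its cheapest; new service cost 236, saving 148.
Extra fixed cost: 77. Net change = 77 − 148 = -71.
(Totals: 478 → 407.)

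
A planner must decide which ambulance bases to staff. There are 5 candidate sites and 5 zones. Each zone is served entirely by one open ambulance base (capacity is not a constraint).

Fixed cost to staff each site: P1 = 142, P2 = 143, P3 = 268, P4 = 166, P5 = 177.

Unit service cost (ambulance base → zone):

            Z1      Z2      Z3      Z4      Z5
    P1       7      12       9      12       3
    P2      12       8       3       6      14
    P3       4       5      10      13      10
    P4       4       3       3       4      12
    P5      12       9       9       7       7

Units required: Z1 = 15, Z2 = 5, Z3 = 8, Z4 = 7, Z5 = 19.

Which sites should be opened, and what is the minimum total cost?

For any fixed open set, each zone goes to its cheapest open site; total = fixed + service.
{P1, P4}: Z1→P4 4·15=60, Z2→P4 3·5=15, Z3→P4 3·8=24, Z4→P4 4·7=28, Z5→P1 3·19=57. Service 184; fixed 308; total 492.
{P1}: service 378 + fixed 142 = 520
{P4}: service 355 + fixed 166 = 521
{P1, P2, P3, P4, P5}: service 184 + fixed 896 = 1080
No other subset beats 492.

Open P1 and P4; minimum total cost 492.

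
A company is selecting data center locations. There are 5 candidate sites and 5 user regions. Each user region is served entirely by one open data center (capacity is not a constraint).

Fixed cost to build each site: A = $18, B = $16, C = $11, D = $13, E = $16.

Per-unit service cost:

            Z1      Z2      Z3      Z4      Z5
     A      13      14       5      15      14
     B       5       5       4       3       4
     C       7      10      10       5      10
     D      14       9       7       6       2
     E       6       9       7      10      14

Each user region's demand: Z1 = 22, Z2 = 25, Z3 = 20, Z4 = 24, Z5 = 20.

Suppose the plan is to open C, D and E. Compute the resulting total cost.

Each user region is assigned to its cheapest site among the open ones.
{C, D, E}: Z1→E 6·22=132, Z2→D 9·25=225, Z3→D 7·20=140, Z4→C 5·24=120, Z5→D 2·20=40. Service 657; fixed 40; total 697.

Total cost: 697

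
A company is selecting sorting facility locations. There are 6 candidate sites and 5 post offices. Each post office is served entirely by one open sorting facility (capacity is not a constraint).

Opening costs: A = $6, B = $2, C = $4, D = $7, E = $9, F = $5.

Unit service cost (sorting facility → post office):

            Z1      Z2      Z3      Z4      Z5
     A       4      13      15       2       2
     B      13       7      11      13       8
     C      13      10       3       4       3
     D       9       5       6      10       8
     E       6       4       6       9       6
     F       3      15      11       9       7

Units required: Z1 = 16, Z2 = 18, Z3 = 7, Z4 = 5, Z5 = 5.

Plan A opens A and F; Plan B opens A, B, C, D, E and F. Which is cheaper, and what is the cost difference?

Plan A: {A, F}: Z1→F 3·16=48, Z2→A 13·18=234, Z3→F 11·7=77, Z4→A 2·5=10, Z5→A 2·5=10. Service 379; fixed 11; total 390.
Plan B: {A, B, C, D, E, F}: Z1→F 3·16=48, Z2→E 4·18=72, Z3→C 3·7=21, Z4→A 2·5=10, Z5→A 2·5=10. Service 161; fixed 33; total 194.
Difference: |390 − 194| = 196.

Plan B is cheaper by 196.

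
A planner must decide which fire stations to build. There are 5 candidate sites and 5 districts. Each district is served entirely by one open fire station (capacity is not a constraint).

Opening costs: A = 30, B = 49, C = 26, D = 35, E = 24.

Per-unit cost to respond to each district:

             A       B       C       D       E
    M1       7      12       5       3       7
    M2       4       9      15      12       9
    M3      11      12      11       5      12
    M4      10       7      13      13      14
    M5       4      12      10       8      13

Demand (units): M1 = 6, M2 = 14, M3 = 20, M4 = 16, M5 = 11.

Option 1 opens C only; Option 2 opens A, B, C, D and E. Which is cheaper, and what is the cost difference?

Option 1: {C}: M1→C 5·6=30, M2→C 15·14=210, M3→C 11·20=220, M4→C 13·16=208, M5→C 10·11=110. Service 778; fixed 26; total 804.
Option 2: {A, B, C, D, E}: M1→D 3·6=18, M2→A 4·14=56, M3→D 5·20=100, M4→B 7·16=112, M5→A 4·11=44. Service 330; fixed 164; total 494.
Difference: |804 − 494| = 310.

Option 2 is cheaper by 310.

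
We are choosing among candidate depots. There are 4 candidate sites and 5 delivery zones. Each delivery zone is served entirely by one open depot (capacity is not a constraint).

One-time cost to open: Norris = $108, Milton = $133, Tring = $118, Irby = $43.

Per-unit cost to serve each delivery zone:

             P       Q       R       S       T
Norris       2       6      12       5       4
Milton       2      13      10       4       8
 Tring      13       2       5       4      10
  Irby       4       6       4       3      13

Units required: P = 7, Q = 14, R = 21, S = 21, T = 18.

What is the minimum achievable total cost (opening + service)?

Minimum total cost: 468

For any fixed open set, each delivery zone goes to its cheapest open site; total = fixed + service.
{Norris, Irby}: P→Norris 2·7=14, Q→Norris 6·14=84, R→Irby 4·21=84, S→Irby 3·21=63, T→Norris 4·18=72. Service 317; fixed 151; total 468.
{Norris, Tring}: service 303 + fixed 226 = 529
{Norris, Tring, Irby}: service 261 + fixed 269 = 530
{Norris, Milton, Tring, Irby}: P→Norris 2·7=14, Q→Tring 2·14=28, R→Irby 4·21=84, S→Irby 3·21=63, T→Norris 4·18=72. Service 261; fixed 402; total 663.
No other subset beats 468.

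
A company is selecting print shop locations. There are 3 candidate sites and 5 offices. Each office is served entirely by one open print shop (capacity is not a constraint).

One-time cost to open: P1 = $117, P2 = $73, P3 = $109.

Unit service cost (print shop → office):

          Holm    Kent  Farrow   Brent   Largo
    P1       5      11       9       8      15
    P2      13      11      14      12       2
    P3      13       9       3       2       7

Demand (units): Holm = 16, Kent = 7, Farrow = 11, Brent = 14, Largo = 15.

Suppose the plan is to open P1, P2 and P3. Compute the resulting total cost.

Each office is assigned to its cheapest site among the open ones.
{P1, P2, P3}: Holm→P1 5·16=80, Kent→P3 9·7=63, Farrow→P3 3·11=33, Brent→P3 2·14=28, Largo→P2 2·15=30. Service 234; fixed 299; total 533.

Total cost: 533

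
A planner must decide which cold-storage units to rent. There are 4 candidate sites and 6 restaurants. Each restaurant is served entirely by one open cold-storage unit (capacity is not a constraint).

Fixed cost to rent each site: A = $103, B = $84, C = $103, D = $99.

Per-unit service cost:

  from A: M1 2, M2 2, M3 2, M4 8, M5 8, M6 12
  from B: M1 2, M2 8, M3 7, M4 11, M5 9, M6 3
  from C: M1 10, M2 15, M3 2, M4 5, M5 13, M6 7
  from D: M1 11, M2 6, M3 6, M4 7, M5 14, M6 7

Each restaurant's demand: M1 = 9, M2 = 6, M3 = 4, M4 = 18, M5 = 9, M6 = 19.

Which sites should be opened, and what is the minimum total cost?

Open B and C; minimum total cost 489.

For any fixed open set, each restaurant goes to its cheapest open site; total = fixed + service.
{B, C}: M1→B 2·9=18, M2→B 8·6=48, M3→C 2·4=8, M4→C 5·18=90, M5→B 9·9=81, M6→B 3·19=57. Service 302; fixed 187; total 489.
{A, B}: M1→A 2·9=18, M2→A 2·6=12, M3→A 2·4=8, M4→A 8·18=144, M5→A 8·9=72, M6→B 3·19=57. Service 311; fixed 187; total 498.
{B}: M1→B 2·9=18, M2→B 8·6=48, M3→B 7·4=28, M4→B 11·18=198, M5→B 9·9=81, M6→B 3·19=57. Service 430; fixed 84; total 514.
{A, B, C, D}: M1→A 2·9=18, M2→A 2·6=12, M3→A 2·4=8, M4→C 5·18=90, M5→A 8·9=72, M6→B 3·19=57. Service 257; fixed 389; total 646.
No other subset beats 489.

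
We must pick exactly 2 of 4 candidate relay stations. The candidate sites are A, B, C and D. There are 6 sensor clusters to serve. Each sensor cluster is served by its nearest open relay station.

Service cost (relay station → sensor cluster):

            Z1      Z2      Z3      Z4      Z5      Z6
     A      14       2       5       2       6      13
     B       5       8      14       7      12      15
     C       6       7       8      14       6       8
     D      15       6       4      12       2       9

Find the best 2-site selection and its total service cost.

Choose A and C; total service cost 29.

With exactly 2 open, each sensor cluster uses its cheapest among the chosen.
{A, C}: Z1→C 6, Z2→A 2, Z3→A 5, Z4→A 2, Z5→A 6, Z6→C 8. Service cost 29.
{A, B}: service cost 33
{A, D}: service cost 33
Among all 6 size-2 choices, {A, C} is lowest.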